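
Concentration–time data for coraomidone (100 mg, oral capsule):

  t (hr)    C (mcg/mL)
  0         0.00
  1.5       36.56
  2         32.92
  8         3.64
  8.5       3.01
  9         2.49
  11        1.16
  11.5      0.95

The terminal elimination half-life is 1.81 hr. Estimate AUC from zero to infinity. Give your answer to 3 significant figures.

AUC = 164 mcg/mL·hr

Trapezoidal AUC_0→11.5:
  [0→1.5]: (0.00+36.56)/2 × 1.5 = 27.42
  [1.5→2]: (36.56+32.92)/2 × 0.5 = 17.37
  [2→8]: (32.92+3.64)/2 × 6 = 109.68
  [8→8.5]: (3.64+3.01)/2 × 0.5 = 1.6625
  [8.5→9]: (3.01+2.49)/2 × 0.5 = 1.375
  [9→11]: (2.49+1.16)/2 × 2 = 3.65
  [11→11.5]: (1.16+0.95)/2 × 0.5 = 0.5275
  Sum = 161.685 mcg/mL·hr
k_e = ln2 / t½ = 0.693147 / 1.81 = 0.3830 hr^-1
Extrapolated tail: C_last / k_e = 0.95 / 0.383 = 2.480
AUC_0→∞ = 161.685 + 2.480 = 164.165 mcg/mL·hr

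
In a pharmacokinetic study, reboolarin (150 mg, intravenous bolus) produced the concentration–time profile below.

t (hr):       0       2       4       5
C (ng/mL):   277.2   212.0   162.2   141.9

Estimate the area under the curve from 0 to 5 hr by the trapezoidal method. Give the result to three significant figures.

AUC = 1020 ng/mL·hr

Trapezoidal AUC_0→5:
  [0→2]: (277.2+212.0)/2 × 2 = 489.2
  [2→4]: (212.0+162.2)/2 × 2 = 374.2
  [4→5]: (162.2+141.9)/2 × 1 = 152.05
  Sum = 1015.45 ng/mL·hr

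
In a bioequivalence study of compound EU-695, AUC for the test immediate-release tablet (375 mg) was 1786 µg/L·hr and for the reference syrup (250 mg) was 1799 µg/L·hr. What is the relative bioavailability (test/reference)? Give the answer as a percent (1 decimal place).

F_rel = 66.2%

F_rel = (AUC_test/D_test) / (AUC_ref/D_ref)
      = (1786/375) / (1799/250)
      = 4.76267 / 7.196 = 0.6618 = 66.18%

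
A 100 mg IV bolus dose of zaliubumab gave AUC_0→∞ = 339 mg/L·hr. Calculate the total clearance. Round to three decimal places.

CL = Dose_iv / AUC_0→∞
   = 100 / 339 = 0.294985 L/hr

CL = 0.295 L/hr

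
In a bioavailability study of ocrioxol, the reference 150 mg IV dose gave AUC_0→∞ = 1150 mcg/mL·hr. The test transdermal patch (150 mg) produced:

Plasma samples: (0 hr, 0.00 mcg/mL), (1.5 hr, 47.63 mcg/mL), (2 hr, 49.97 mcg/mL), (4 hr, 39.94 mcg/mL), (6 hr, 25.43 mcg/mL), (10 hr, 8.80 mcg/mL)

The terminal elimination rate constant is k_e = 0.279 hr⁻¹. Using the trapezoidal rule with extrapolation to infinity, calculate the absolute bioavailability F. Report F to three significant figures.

F = 0.274

Trapezoidal AUC_0→10 (transdermal patch):
  [0→1.5]: (0.00+47.63)/2 × 1.5 = 35.7225
  [1.5→2]: (47.63+49.97)/2 × 0.5 = 24.4
  [2→4]: (49.97+39.94)/2 × 2 = 89.91
  [4→6]: (39.94+25.43)/2 × 2 = 65.37
  [6→10]: (25.43+8.80)/2 × 4 = 68.46
  Sum = 283.8625 mcg/mL·hr
Tail: C_last/k_e = 8.80/0.279 = 31.541
AUC_0→∞ (transdermal patch) = 283.8625 + 31.541 = 315.4035 mcg/mL·hr
F = (AUC_ev/D_ev)/(AUC_iv/D_iv) = (315.4035/150)/(1150/150) = 2.10269/7.66667 = 0.2743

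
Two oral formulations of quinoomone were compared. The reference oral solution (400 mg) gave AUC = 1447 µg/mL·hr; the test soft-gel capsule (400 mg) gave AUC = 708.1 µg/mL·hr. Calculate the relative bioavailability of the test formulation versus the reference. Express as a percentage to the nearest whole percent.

F_rel = 49%

F_rel = (AUC_test/D_test) / (AUC_ref/D_ref)
      = (708.1/400) / (1447/400)
      = 1.77025 / 3.6175 = 0.4894 = 48.94%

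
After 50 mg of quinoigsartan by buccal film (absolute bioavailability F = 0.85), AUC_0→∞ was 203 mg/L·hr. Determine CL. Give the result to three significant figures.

CL = 0.209 L/hr

CL = F × Dose / AUC_0→∞
   = 0.85 × 50 / 203 = 0.20936 L/hr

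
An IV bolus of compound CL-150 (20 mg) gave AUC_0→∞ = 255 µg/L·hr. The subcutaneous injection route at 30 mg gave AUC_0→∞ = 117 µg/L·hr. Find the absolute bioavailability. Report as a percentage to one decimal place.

F = 30.6%

F = (AUC_ev / D_ev) / (AUC_iv / D_iv)
  = (117/30) / (255/20)
  = 3.9 / 12.75 = 0.3059
  = 30.59%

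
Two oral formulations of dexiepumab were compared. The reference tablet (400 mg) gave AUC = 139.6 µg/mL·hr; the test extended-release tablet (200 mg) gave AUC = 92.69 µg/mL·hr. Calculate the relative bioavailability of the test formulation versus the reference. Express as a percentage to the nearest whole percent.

F_rel = (AUC_test/D_test) / (AUC_ref/D_ref)
      = (92.69/200) / (139.6/400)
      = 0.46345 / 0.349 = 1.3279 = 132.79%

F_rel = 133%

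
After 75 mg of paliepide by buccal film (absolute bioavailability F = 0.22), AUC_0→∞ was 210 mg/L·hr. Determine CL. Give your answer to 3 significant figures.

CL = 0.0786 L/hr

CL = F × Dose / AUC_0→∞
   = 0.22 × 75 / 210 = 0.0785714 L/hr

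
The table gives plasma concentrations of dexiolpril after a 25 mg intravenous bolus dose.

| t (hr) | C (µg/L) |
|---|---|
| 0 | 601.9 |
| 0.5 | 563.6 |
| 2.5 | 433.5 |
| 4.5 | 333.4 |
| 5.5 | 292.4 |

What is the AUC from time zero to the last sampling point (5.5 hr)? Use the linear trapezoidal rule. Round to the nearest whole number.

Trapezoidal AUC_0→5.5:
  [0→0.5]: (601.9+563.6)/2 × 0.5 = 291.375
  [0.5→2.5]: (563.6+433.5)/2 × 2 = 997.1
  [2.5→4.5]: (433.5+333.4)/2 × 2 = 766.9
  [4.5→5.5]: (333.4+292.4)/2 × 1 = 312.9
  Sum = 2368.275 µg/L·hr

AUC = 2368 µg/L·hr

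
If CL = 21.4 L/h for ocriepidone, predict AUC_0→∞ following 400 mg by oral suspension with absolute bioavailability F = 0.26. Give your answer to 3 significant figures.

AUC_0→∞ = F × Dose / CL
        = 0.26 × 400 / 21.4 = 4.85981 mg/L·h

AUC = 4.86 mg/L·h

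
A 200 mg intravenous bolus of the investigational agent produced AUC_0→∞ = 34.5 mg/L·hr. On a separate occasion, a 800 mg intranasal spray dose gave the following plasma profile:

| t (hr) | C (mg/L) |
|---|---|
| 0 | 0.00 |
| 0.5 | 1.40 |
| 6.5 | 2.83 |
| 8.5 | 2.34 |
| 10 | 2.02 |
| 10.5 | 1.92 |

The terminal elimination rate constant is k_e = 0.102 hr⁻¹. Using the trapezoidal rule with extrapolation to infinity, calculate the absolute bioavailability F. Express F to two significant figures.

F = 0.30

Trapezoidal AUC_0→10.5 (intranasal spray):
  [0→0.5]: (0.00+1.40)/2 × 0.5 = 0.35
  [0.5→6.5]: (1.40+2.83)/2 × 6 = 12.69
  [6.5→8.5]: (2.83+2.34)/2 × 2 = 5.17
  [8.5→10]: (2.34+2.02)/2 × 1.5 = 3.27
  [10→10.5]: (2.02+1.92)/2 × 0.5 = 0.985
  Sum = 22.465 mg/L·hr
Tail: C_last/k_e = 1.92/0.102 = 18.824
AUC_0→∞ (intranasal spray) = 22.465 + 18.824 = 41.289 mg/L·hr
F = (AUC_ev/D_ev)/(AUC_iv/D_iv) = (41.289/800)/(34.5/200) = 0.05161125/0.1725 = 0.2992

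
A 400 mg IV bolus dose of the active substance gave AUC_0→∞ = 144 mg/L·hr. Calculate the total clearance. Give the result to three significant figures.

CL = 2.78 L/hr

CL = Dose_iv / AUC_0→∞
   = 400 / 144 = 2.77778 L/hr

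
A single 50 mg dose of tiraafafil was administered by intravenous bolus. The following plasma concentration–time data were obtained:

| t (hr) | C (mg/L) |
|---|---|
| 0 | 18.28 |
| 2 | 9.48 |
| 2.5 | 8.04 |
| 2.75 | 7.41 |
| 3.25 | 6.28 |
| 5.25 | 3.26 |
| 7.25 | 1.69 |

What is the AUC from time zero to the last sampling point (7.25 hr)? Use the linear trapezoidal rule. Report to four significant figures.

AUC = 51.98 mg/L·hr

Trapezoidal AUC_0→7.25:
  [0→2]: (18.28+9.48)/2 × 2 = 27.76
  [2→2.5]: (9.48+8.04)/2 × 0.5 = 4.38
  [2.5→2.75]: (8.04+7.41)/2 × 0.25 = 1.93125
  [2.75→3.25]: (7.41+6.28)/2 × 0.5 = 3.4225
  [3.25→5.25]: (6.28+3.26)/2 × 2 = 9.54
  [5.25→7.25]: (3.26+1.69)/2 × 2 = 4.95
  Sum = 51.98375 mg/L·hr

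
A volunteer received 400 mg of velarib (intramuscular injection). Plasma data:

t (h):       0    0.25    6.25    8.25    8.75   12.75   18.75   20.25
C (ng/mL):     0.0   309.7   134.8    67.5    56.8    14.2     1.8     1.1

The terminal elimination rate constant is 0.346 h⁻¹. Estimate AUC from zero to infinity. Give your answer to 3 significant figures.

AUC = 1800 ng/mL·h

Trapezoidal AUC_0→20.25:
  [0→0.25]: (0.0+309.7)/2 × 0.25 = 38.7125
  [0.25→6.25]: (309.7+134.8)/2 × 6 = 1333.5
  [6.25→8.25]: (134.8+67.5)/2 × 2 = 202.3
  [8.25→8.75]: (67.5+56.8)/2 × 0.5 = 31.075
  [8.75→12.75]: (56.8+14.2)/2 × 4 = 142.0
  [12.75→18.75]: (14.2+1.8)/2 × 6 = 48.0
  [18.75→20.25]: (1.8+1.1)/2 × 1.5 = 2.175
  Sum = 1797.7625 ng/mL·h
Extrapolated tail: C_last / k_e = 1.1 / 0.346 = 3.179
AUC_0→∞ = 1797.7625 + 3.179 = 1800.9415 ng/mL·h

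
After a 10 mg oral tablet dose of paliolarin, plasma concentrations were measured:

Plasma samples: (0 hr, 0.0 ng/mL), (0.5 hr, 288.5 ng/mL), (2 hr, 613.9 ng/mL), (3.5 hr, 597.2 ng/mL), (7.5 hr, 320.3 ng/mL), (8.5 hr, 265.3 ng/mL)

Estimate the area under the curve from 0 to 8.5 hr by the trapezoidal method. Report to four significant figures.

AUC = 3785 ng/mL·hr

Trapezoidal AUC_0→8.5:
  [0→0.5]: (0.0+288.5)/2 × 0.5 = 72.125
  [0.5→2]: (288.5+613.9)/2 × 1.5 = 676.8
  [2→3.5]: (613.9+597.2)/2 × 1.5 = 908.325
  [3.5→7.5]: (597.2+320.3)/2 × 4 = 1835.0
  [7.5→8.5]: (320.3+265.3)/2 × 1 = 292.8
  Sum = 3785.05 ng/mL·hr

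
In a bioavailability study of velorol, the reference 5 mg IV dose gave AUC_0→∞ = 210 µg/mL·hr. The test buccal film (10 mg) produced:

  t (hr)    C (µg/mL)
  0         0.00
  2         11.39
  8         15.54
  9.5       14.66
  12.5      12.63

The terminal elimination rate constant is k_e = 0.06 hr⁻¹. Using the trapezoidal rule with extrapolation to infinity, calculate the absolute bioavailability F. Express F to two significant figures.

F = 0.87

Trapezoidal AUC_0→12.5 (buccal film):
  [0→2]: (0.00+11.39)/2 × 2 = 11.39
  [2→8]: (11.39+15.54)/2 × 6 = 80.79
  [8→9.5]: (15.54+14.66)/2 × 1.5 = 22.65
  [9.5→12.5]: (14.66+12.63)/2 × 3 = 40.935
  Sum = 155.765 µg/mL·hr
Tail: C_last/k_e = 12.63/0.06 = 210.500
AUC_0→∞ (buccal film) = 155.765 + 210.500 = 366.265 µg/mL·hr
F = (AUC_ev/D_ev)/(AUC_iv/D_iv) = (366.265/10)/(210/5) = 36.6265/42 = 0.8721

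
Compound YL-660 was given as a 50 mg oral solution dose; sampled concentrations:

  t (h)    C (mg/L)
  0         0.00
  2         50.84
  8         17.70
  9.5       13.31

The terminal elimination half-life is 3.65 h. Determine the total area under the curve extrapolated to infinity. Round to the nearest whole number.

Trapezoidal AUC_0→9.5:
  [0→2]: (0.00+50.84)/2 × 2 = 50.84
  [2→8]: (50.84+17.70)/2 × 6 = 205.62
  [8→9.5]: (17.70+13.31)/2 × 1.5 = 23.2575
  Sum = 279.7175 mg/L·h
k_e = ln2 / t½ = 0.693147 / 3.65 = 0.1899 h^-1
Extrapolated tail: C_last / k_e = 13.31 / 0.1899 = 70.090
AUC_0→∞ = 279.7175 + 70.090 = 349.8075 mg/L·h

AUC = 350 mg/L·h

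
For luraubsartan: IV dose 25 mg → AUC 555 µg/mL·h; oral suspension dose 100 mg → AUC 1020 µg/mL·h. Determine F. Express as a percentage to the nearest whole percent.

F = (AUC_ev / D_ev) / (AUC_iv / D_iv)
  = (1020/100) / (555/25)
  = 10.2 / 22.2 = 0.4595
  = 45.95%

F = 46%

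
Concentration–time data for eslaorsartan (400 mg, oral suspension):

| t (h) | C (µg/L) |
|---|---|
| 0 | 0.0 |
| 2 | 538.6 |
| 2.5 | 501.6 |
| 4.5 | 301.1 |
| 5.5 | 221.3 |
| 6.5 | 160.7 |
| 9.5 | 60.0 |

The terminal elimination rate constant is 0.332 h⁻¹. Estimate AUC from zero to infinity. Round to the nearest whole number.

Trapezoidal AUC_0→9.5:
  [0→2]: (0.0+538.6)/2 × 2 = 538.6
  [2→2.5]: (538.6+501.6)/2 × 0.5 = 260.05
  [2.5→4.5]: (501.6+301.1)/2 × 2 = 802.7
  [4.5→5.5]: (301.1+221.3)/2 × 1 = 261.2
  [5.5→6.5]: (221.3+160.7)/2 × 1 = 191.0
  [6.5→9.5]: (160.7+60.0)/2 × 3 = 331.05
  Sum = 2384.6 µg/L·h
Extrapolated tail: C_last / k_e = 60.0 / 0.332 = 180.723
AUC_0→∞ = 2384.6 + 180.723 = 2565.323 µg/L·h

AUC = 2565 µg/L·h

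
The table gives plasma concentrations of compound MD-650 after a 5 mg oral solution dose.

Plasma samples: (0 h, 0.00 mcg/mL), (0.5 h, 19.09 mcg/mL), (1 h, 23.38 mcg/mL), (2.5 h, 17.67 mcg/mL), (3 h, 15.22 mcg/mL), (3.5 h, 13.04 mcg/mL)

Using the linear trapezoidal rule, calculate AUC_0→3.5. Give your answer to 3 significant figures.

Trapezoidal AUC_0→3.5:
  [0→0.5]: (0.00+19.09)/2 × 0.5 = 4.7725
  [0.5→1]: (19.09+23.38)/2 × 0.5 = 10.6175
  [1→2.5]: (23.38+17.67)/2 × 1.5 = 30.7875
  [2.5→3]: (17.67+15.22)/2 × 0.5 = 8.2225
  [3→3.5]: (15.22+13.04)/2 × 0.5 = 7.065
  Sum = 61.465 mcg/mL·h

AUC = 61.5 mcg/mL·h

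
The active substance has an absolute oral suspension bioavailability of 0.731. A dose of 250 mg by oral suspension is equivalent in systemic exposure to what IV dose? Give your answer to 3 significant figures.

Systemic exposure from an extravascular dose = F × D_ev, so the equivalent IV dose is F × D_ev.
D_iv = F × D_ev = 0.731 × 250 = 182.75 mg

D_iv = 183 mg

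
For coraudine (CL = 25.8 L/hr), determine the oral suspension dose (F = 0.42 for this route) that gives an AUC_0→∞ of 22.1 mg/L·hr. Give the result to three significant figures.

Dose = CL × AUC_0→∞ / F
     = 25.8 × 22.1 / 0.42 = 1357.57 mg

Dose = 1360 mg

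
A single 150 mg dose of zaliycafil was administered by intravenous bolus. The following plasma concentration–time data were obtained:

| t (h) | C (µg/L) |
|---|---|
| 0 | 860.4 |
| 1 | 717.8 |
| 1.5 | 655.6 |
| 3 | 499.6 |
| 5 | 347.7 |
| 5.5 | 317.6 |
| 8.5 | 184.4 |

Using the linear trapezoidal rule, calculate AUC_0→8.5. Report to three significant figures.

AUC = 3770 µg/L·h

Trapezoidal AUC_0→8.5:
  [0→1]: (860.4+717.8)/2 × 1 = 789.1
  [1→1.5]: (717.8+655.6)/2 × 0.5 = 343.35
  [1.5→3]: (655.6+499.6)/2 × 1.5 = 866.4
  [3→5]: (499.6+347.7)/2 × 2 = 847.3
  [5→5.5]: (347.7+317.6)/2 × 0.5 = 166.325
  [5.5→8.5]: (317.6+184.4)/2 × 3 = 753.0
  Sum = 3765.475 µg/L·h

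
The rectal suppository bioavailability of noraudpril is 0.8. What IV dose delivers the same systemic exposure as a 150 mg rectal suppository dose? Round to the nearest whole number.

Systemic exposure from an extravascular dose = F × D_ev, so the equivalent IV dose is F × D_ev.
D_iv = F × D_ev = 0.8 × 150 = 120 mg

D_iv = 120 mg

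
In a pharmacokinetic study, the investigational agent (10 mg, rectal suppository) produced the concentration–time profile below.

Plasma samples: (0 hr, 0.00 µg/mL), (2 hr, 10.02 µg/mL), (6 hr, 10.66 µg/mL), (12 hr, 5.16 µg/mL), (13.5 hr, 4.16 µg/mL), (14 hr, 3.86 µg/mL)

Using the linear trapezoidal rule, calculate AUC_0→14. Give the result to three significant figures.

AUC = 108 µg/mL·hr

Trapezoidal AUC_0→14:
  [0→2]: (0.00+10.02)/2 × 2 = 10.02
  [2→6]: (10.02+10.66)/2 × 4 = 41.36
  [6→12]: (10.66+5.16)/2 × 6 = 47.46
  [12→13.5]: (5.16+4.16)/2 × 1.5 = 6.99
  [13.5→14]: (4.16+3.86)/2 × 0.5 = 2.005
  Sum = 107.835 µg/mL·hr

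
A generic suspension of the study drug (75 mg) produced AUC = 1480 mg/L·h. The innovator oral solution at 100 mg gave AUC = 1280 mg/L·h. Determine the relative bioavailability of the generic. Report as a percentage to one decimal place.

F_rel = (AUC_test/D_test) / (AUC_ref/D_ref)
      = (1480/75) / (1280/100)
      = 19.7333 / 12.8 = 1.5417 = 154.17%

F_rel = 154.2%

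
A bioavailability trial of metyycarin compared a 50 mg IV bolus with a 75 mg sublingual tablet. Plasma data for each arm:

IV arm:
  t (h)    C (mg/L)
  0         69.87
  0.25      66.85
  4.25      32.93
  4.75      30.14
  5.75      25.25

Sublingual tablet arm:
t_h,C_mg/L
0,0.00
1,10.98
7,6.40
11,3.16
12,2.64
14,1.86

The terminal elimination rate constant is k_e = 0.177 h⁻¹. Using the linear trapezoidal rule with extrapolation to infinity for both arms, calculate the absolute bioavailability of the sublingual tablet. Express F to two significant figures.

Trapezoidal AUC_0→5.75 (IV):
  [0→0.25]: (69.87+66.85)/2 × 0.25 = 17.09
  [0.25→4.25]: (66.85+32.93)/2 × 4 = 199.56
  [4.25→4.75]: (32.93+30.14)/2 × 0.5 = 15.7675
  [4.75→5.75]: (30.14+25.25)/2 × 1 = 27.695
  Sum = 260.1125 mg/L·h
IV tail: 25.25/0.177 = 142.655; AUC_iv,0→∞ = 260.1125 + 142.655 = 402.7675 mg/L·h
Trapezoidal AUC_0→14 (sublingual tablet):
  [0→1]: (0.00+10.98)/2 × 1 = 5.49
  [1→7]: (10.98+6.40)/2 × 6 = 52.14
  [7→11]: (6.40+3.16)/2 × 4 = 19.12
  [11→12]: (3.16+2.64)/2 × 1 = 2.9
  [12→14]: (2.64+1.86)/2 × 2 = 4.5
  Sum = 84.15 mg/L·h
sublingual tablet tail: 1.86/0.177 = 10.508; AUC_ev,0→∞ = 84.15 + 10.508 = 94.658 mg/L·h
F = (AUC_ev/D_ev)/(AUC_iv/D_iv) = (94.658/75)/(402.7675/50) = 1.26211/8.05535 = 0.1567

F = 0.16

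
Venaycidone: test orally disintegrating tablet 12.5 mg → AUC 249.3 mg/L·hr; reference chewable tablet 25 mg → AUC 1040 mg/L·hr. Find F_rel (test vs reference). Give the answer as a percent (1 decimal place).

F_rel = (AUC_test/D_test) / (AUC_ref/D_ref)
      = (249.3/12.5) / (1040/25)
      = 19.944 / 41.6 = 0.4794 = 47.94%

F_rel = 47.9%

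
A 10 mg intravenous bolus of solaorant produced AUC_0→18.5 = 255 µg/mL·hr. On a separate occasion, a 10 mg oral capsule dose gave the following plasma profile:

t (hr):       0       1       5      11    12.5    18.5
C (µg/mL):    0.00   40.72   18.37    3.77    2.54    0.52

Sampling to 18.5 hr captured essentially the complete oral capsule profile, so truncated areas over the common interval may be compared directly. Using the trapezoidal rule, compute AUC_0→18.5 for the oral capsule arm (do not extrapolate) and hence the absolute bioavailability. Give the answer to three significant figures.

F = 0.858

Trapezoidal AUC_0→18.5 (oral capsule):
  [0→1]: (0.00+40.72)/2 × 1 = 20.36
  [1→5]: (40.72+18.37)/2 × 4 = 118.18
  [5→11]: (18.37+3.77)/2 × 6 = 66.42
  [11→12.5]: (3.77+2.54)/2 × 1.5 = 4.7325
  [12.5→18.5]: (2.54+0.52)/2 × 6 = 9.18
  Sum = 218.8725 µg/mL·hr
F = (AUC_ev/D_ev)/(AUC_iv/D_iv) = (218.8725/10)/(255/10) = 21.88725/25.5 = 0.8583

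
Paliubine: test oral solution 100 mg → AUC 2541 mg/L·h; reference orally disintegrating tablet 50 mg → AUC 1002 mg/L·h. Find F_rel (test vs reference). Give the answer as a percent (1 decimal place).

F_rel = (AUC_test/D_test) / (AUC_ref/D_ref)
      = (2541/100) / (1002/50)
      = 25.41 / 20.04 = 1.2680 = 126.80%

F_rel = 126.8%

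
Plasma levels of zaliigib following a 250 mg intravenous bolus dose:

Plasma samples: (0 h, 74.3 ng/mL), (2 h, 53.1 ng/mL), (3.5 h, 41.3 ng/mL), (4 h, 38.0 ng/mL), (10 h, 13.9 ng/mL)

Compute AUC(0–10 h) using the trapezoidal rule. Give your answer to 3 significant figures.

Trapezoidal AUC_0→10:
  [0→2]: (74.3+53.1)/2 × 2 = 127.4
  [2→3.5]: (53.1+41.3)/2 × 1.5 = 70.8
  [3.5→4]: (41.3+38.0)/2 × 0.5 = 19.825
  [4→10]: (38.0+13.9)/2 × 6 = 155.7
  Sum = 373.725 ng/mL·h

AUC = 374 ng/mL·h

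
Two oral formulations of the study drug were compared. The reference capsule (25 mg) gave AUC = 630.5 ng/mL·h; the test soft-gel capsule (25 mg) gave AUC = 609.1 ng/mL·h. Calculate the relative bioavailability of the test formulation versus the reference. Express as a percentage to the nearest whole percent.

F_rel = (AUC_test/D_test) / (AUC_ref/D_ref)
      = (609.1/25) / (630.5/25)
      = 24.364 / 25.22 = 0.9661 = 96.61%

F_rel = 97%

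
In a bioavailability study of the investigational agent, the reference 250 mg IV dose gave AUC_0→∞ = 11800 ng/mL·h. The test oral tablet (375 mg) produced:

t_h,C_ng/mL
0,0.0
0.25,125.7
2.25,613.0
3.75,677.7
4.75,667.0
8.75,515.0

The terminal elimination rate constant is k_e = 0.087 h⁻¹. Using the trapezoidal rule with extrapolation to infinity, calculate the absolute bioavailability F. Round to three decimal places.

F = 0.603

Trapezoidal AUC_0→8.75 (oral tablet):
  [0→0.25]: (0.0+125.7)/2 × 0.25 = 15.7125
  [0.25→2.25]: (125.7+613.0)/2 × 2 = 738.7
  [2.25→3.75]: (613.0+677.7)/2 × 1.5 = 968.025
  [3.75→4.75]: (677.7+667.0)/2 × 1 = 672.35
  [4.75→8.75]: (667.0+515.0)/2 × 4 = 2364.0
  Sum = 4758.7875 ng/mL·h
Tail: C_last/k_e = 515.0/0.087 = 5919.540
AUC_0→∞ (oral tablet) = 4758.7875 + 5919.540 = 10678.3275 ng/mL·h
F = (AUC_ev/D_ev)/(AUC_iv/D_iv) = (10678.3275/375)/(11800/250) = 28.47554/47.2 = 0.6033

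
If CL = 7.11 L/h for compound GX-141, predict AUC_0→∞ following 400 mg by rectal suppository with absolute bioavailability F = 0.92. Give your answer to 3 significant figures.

AUC_0→∞ = F × Dose / CL
        = 0.92 × 400 / 7.11 = 51.7581 mg/L·h

AUC = 51.8 mg/L·h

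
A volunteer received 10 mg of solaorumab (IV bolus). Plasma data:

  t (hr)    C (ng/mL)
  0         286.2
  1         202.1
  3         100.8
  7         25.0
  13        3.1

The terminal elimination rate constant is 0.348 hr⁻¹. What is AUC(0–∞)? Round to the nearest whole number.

Trapezoidal AUC_0→13:
  [0→1]: (286.2+202.1)/2 × 1 = 244.15
  [1→3]: (202.1+100.8)/2 × 2 = 302.9
  [3→7]: (100.8+25.0)/2 × 4 = 251.6
  [7→13]: (25.0+3.1)/2 × 6 = 84.3
  Sum = 882.95 ng/mL·hr
Extrapolated tail: C_last / k_e = 3.1 / 0.348 = 8.908
AUC_0→∞ = 882.95 + 8.908 = 891.858 ng/mL·hr

AUC = 892 ng/mL·hr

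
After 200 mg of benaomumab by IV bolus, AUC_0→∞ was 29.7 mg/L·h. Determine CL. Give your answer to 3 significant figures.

CL = Dose_iv / AUC_0→∞
   = 200 / 29.7 = 6.73401 L/h

CL = 6.73 L/h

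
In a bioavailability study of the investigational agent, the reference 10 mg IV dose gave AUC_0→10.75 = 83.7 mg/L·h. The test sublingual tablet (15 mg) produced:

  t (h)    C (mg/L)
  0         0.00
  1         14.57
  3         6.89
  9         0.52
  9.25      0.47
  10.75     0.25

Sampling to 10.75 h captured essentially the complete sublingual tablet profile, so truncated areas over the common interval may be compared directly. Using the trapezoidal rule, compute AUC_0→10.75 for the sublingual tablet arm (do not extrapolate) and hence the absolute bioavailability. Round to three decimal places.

F = 0.411

Trapezoidal AUC_0→10.75 (sublingual tablet):
  [0→1]: (0.00+14.57)/2 × 1 = 7.285
  [1→3]: (14.57+6.89)/2 × 2 = 21.46
  [3→9]: (6.89+0.52)/2 × 6 = 22.23
  [9→9.25]: (0.52+0.47)/2 × 0.25 = 0.12375
  [9.25→10.75]: (0.47+0.25)/2 × 1.5 = 0.54
  Sum = 51.63875 mg/L·h
F = (AUC_ev/D_ev)/(AUC_iv/D_iv) = (51.63875/15)/(83.7/10) = 3.44258/8.37 = 0.4113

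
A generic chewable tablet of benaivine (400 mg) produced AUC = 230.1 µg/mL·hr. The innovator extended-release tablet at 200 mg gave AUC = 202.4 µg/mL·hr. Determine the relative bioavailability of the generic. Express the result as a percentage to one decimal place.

F_rel = 56.8%

F_rel = (AUC_test/D_test) / (AUC_ref/D_ref)
      = (230.1/400) / (202.4/200)
      = 0.57525 / 1.012 = 0.5684 = 56.84%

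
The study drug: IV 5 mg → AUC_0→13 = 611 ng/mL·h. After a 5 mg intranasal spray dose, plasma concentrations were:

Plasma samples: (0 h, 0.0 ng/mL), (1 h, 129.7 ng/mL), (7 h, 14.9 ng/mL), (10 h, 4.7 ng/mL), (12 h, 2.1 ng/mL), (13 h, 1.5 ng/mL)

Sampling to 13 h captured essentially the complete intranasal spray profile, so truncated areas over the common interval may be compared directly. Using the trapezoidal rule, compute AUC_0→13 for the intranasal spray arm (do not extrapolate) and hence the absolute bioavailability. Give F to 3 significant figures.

Trapezoidal AUC_0→13 (intranasal spray):
  [0→1]: (0.0+129.7)/2 × 1 = 64.85
  [1→7]: (129.7+14.9)/2 × 6 = 433.8
  [7→10]: (14.9+4.7)/2 × 3 = 29.4
  [10→12]: (4.7+2.1)/2 × 2 = 6.8
  [12→13]: (2.1+1.5)/2 × 1 = 1.8
  Sum = 536.65 ng/mL·h
F = (AUC_ev/D_ev)/(AUC_iv/D_iv) = (536.65/5)/(611/5) = 107.33/122.2 = 0.8783

F = 0.878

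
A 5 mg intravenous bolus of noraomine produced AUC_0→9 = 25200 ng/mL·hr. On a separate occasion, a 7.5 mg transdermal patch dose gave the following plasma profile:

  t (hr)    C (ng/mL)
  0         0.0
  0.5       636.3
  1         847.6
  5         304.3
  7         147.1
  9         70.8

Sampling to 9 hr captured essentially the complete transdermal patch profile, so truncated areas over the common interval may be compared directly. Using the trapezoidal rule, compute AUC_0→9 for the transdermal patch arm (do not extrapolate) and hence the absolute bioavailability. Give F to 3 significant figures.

F = 0.0927

Trapezoidal AUC_0→9 (transdermal patch):
  [0→0.5]: (0.0+636.3)/2 × 0.5 = 159.075
  [0.5→1]: (636.3+847.6)/2 × 0.5 = 370.975
  [1→5]: (847.6+304.3)/2 × 4 = 2303.8
  [5→7]: (304.3+147.1)/2 × 2 = 451.4
  [7→9]: (147.1+70.8)/2 × 2 = 217.9
  Sum = 3503.15 ng/mL·hr
F = (AUC_ev/D_ev)/(AUC_iv/D_iv) = (3503.15/7.5)/(25200/5) = 467.087/5040 = 0.0927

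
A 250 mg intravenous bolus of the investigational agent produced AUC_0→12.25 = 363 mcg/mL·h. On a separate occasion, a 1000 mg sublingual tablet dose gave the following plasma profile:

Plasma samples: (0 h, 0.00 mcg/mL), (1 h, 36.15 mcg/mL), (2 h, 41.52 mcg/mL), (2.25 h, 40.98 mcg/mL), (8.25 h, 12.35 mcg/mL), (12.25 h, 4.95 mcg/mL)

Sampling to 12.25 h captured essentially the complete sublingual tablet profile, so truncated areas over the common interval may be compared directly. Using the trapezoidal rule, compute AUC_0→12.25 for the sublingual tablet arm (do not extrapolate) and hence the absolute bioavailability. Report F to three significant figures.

F = 0.180

Trapezoidal AUC_0→12.25 (sublingual tablet):
  [0→1]: (0.00+36.15)/2 × 1 = 18.075
  [1→2]: (36.15+41.52)/2 × 1 = 38.835
  [2→2.25]: (41.52+40.98)/2 × 0.25 = 10.3125
  [2.25→8.25]: (40.98+12.35)/2 × 6 = 159.99
  [8.25→12.25]: (12.35+4.95)/2 × 4 = 34.6
  Sum = 261.8125 mcg/mL·h
F = (AUC_ev/D_ev)/(AUC_iv/D_iv) = (261.8125/1000)/(363/250) = 0.2618125/1.452 = 0.1803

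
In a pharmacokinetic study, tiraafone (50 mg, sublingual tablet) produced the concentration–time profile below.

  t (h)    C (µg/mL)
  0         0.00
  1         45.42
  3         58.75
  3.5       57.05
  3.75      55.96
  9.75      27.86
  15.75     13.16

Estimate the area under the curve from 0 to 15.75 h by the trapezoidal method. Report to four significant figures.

AUC = 544.5 µg/mL·h

Trapezoidal AUC_0→15.75:
  [0→1]: (0.00+45.42)/2 × 1 = 22.71
  [1→3]: (45.42+58.75)/2 × 2 = 104.17
  [3→3.5]: (58.75+57.05)/2 × 0.5 = 28.95
  [3.5→3.75]: (57.05+55.96)/2 × 0.25 = 14.12625
  [3.75→9.75]: (55.96+27.86)/2 × 6 = 251.46
  [9.75→15.75]: (27.86+13.16)/2 × 6 = 123.06
  Sum = 544.47625 µg/mL·h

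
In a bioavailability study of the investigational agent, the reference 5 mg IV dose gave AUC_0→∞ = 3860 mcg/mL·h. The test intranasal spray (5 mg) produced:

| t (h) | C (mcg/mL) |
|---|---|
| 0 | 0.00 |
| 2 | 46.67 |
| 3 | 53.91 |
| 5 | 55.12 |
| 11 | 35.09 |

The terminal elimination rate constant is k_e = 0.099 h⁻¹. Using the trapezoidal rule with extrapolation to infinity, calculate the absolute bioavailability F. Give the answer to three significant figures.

Trapezoidal AUC_0→11 (intranasal spray):
  [0→2]: (0.00+46.67)/2 × 2 = 46.67
  [2→3]: (46.67+53.91)/2 × 1 = 50.29
  [3→5]: (53.91+55.12)/2 × 2 = 109.03
  [5→11]: (55.12+35.09)/2 × 6 = 270.63
  Sum = 476.62 mcg/mL·h
Tail: C_last/k_e = 35.09/0.099 = 354.444
AUC_0→∞ (intranasal spray) = 476.62 + 354.444 = 831.064 mcg/mL·h
F = (AUC_ev/D_ev)/(AUC_iv/D_iv) = (831.064/5)/(3860/5) = 166.2128/772 = 0.2153

F = 0.215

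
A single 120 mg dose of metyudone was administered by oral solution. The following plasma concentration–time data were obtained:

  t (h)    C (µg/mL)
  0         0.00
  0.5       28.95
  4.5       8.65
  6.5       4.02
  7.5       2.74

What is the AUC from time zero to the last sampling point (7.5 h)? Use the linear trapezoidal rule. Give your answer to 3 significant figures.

AUC = 98.5 µg/mL·h

Trapezoidal AUC_0→7.5:
  [0→0.5]: (0.00+28.95)/2 × 0.5 = 7.2375
  [0.5→4.5]: (28.95+8.65)/2 × 4 = 75.2
  [4.5→6.5]: (8.65+4.02)/2 × 2 = 12.67
  [6.5→7.5]: (4.02+2.74)/2 × 1 = 3.38
  Sum = 98.4875 µg/mL·h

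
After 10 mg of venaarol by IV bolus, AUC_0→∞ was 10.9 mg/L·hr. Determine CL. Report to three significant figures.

CL = 0.917 L/hr

CL = Dose_iv / AUC_0→∞
   = 10 / 10.9 = 0.917431 L/hr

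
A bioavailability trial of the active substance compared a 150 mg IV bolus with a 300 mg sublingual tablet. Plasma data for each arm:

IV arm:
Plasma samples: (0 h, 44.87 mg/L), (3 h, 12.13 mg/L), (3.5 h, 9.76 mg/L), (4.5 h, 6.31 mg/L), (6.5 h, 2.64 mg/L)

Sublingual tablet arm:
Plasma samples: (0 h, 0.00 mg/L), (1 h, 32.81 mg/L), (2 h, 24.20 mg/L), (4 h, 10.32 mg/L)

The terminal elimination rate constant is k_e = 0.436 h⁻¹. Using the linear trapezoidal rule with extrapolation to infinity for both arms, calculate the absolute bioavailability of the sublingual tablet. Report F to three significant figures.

Trapezoidal AUC_0→6.5 (IV):
  [0→3]: (44.87+12.13)/2 × 3 = 85.5
  [3→3.5]: (12.13+9.76)/2 × 0.5 = 5.4725
  [3.5→4.5]: (9.76+6.31)/2 × 1 = 8.035
  [4.5→6.5]: (6.31+2.64)/2 × 2 = 8.95
  Sum = 107.9575 mg/L·h
IV tail: 2.64/0.436 = 6.055; AUC_iv,0→∞ = 107.9575 + 6.055 = 114.0125 mg/L·h
Trapezoidal AUC_0→4 (sublingual tablet):
  [0→1]: (0.00+32.81)/2 × 1 = 16.405
  [1→2]: (32.81+24.20)/2 × 1 = 28.505
  [2→4]: (24.20+10.32)/2 × 2 = 34.52
  Sum = 79.43 mg/L·h
sublingual tablet tail: 10.32/0.436 = 23.670; AUC_ev,0→∞ = 79.43 + 23.670 = 103.1 mg/L·h
F = (AUC_ev/D_ev)/(AUC_iv/D_iv) = (103.1/300)/(114.0125/150) = 0.343667/0.760083 = 0.4521

F = 0.452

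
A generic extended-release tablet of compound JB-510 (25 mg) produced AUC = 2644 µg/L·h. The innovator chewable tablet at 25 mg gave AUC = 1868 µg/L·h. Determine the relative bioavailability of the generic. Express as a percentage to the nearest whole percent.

F_rel = (AUC_test/D_test) / (AUC_ref/D_ref)
      = (2644/25) / (1868/25)
      = 105.76 / 74.72 = 1.4154 = 141.54%

F_rel = 142%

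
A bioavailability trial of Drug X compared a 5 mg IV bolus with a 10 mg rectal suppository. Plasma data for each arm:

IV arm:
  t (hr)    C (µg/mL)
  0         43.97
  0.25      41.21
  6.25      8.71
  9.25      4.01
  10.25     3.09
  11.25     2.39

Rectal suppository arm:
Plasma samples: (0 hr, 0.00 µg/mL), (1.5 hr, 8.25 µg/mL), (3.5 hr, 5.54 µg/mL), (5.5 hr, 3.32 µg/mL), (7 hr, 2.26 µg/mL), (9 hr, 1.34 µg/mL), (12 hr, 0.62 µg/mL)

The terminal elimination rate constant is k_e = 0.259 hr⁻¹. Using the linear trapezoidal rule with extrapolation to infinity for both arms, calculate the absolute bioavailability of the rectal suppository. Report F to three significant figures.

F = 0.108

Trapezoidal AUC_0→11.25 (IV):
  [0→0.25]: (43.97+41.21)/2 × 0.25 = 10.6475
  [0.25→6.25]: (41.21+8.71)/2 × 6 = 149.76
  [6.25→9.25]: (8.71+4.01)/2 × 3 = 19.08
  [9.25→10.25]: (4.01+3.09)/2 × 1 = 3.55
  [10.25→11.25]: (3.09+2.39)/2 × 1 = 2.74
  Sum = 185.7775 µg/mL·hr
IV tail: 2.39/0.259 = 9.228; AUC_iv,0→∞ = 185.7775 + 9.228 = 195.0055 µg/mL·hr
Trapezoidal AUC_0→12 (rectal suppository):
  [0→1.5]: (0.00+8.25)/2 × 1.5 = 6.1875
  [1.5→3.5]: (8.25+5.54)/2 × 2 = 13.79
  [3.5→5.5]: (5.54+3.32)/2 × 2 = 8.86
  [5.5→7]: (3.32+2.26)/2 × 1.5 = 4.185
  [7→9]: (2.26+1.34)/2 × 2 = 3.6
  [9→12]: (1.34+0.62)/2 × 3 = 2.94
  Sum = 39.5625 µg/mL·hr
rectal suppository tail: 0.62/0.259 = 2.394; AUC_ev,0→∞ = 39.5625 + 2.394 = 41.9565 µg/mL·hr
F = (AUC_ev/D_ev)/(AUC_iv/D_iv) = (41.9565/10)/(195.0055/5) = 4.19565/39.0011 = 0.1076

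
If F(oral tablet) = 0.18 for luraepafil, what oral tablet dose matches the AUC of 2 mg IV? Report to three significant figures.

For equal systemic exposure: F × D_ev = D_iv
D_ev = D_iv / F = 2 / 0.18 = 11.1111 mg

D_oral = 11.1 mg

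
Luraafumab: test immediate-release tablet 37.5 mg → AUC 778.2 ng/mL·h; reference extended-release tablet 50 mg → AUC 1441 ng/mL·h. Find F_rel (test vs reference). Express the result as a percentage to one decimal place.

F_rel = 72.0%

F_rel = (AUC_test/D_test) / (AUC_ref/D_ref)
      = (778.2/37.5) / (1441/50)
      = 20.752 / 28.82 = 0.7201 = 72.01%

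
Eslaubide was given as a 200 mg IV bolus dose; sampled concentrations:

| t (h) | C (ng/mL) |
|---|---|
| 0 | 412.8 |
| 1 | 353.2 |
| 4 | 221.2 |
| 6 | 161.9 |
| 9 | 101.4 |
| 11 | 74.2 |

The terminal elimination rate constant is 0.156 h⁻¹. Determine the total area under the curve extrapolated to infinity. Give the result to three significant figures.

Trapezoidal AUC_0→11:
  [0→1]: (412.8+353.2)/2 × 1 = 383.0
  [1→4]: (353.2+221.2)/2 × 3 = 861.6
  [4→6]: (221.2+161.9)/2 × 2 = 383.1
  [6→9]: (161.9+101.4)/2 × 3 = 394.95
  [9→11]: (101.4+74.2)/2 × 2 = 175.6
  Sum = 2198.25 ng/mL·h
Extrapolated tail: C_last / k_e = 74.2 / 0.156 = 475.641
AUC_0→∞ = 2198.25 + 475.641 = 2673.891 ng/mL·h

AUC = 2670 ng/mL·h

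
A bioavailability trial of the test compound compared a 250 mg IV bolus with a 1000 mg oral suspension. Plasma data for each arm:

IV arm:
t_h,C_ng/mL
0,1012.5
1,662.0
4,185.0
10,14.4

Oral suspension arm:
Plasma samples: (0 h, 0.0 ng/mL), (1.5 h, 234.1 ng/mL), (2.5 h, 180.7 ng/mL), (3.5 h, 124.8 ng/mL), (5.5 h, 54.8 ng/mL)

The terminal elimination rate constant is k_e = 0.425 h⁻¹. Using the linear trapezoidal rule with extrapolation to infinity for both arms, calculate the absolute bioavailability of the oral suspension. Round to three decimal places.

F = 0.077

Trapezoidal AUC_0→10 (IV):
  [0→1]: (1012.5+662.0)/2 × 1 = 837.25
  [1→4]: (662.0+185.0)/2 × 3 = 1270.5
  [4→10]: (185.0+14.4)/2 × 6 = 598.2
  Sum = 2705.95 ng/mL·h
IV tail: 14.4/0.425 = 33.882; AUC_iv,0→∞ = 2705.95 + 33.882 = 2739.832 ng/mL·h
Trapezoidal AUC_0→5.5 (oral suspension):
  [0→1.5]: (0.0+234.1)/2 × 1.5 = 175.575
  [1.5→2.5]: (234.1+180.7)/2 × 1 = 207.4
  [2.5→3.5]: (180.7+124.8)/2 × 1 = 152.75
  [3.5→5.5]: (124.8+54.8)/2 × 2 = 179.6
  Sum = 715.325 ng/mL·h
oral suspension tail: 54.8/0.425 = 128.941; AUC_ev,0→∞ = 715.325 + 128.941 = 844.266 ng/mL·h
F = (AUC_ev/D_ev)/(AUC_iv/D_iv) = (844.266/1000)/(2739.832/250) = 0.844266/10.959328 = 0.0770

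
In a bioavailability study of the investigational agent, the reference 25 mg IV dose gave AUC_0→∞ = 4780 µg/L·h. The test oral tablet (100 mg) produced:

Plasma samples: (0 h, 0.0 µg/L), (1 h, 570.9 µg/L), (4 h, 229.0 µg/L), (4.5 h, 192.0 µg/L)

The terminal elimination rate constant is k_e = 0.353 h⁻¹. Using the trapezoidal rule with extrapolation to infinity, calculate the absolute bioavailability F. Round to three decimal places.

F = 0.112

Trapezoidal AUC_0→4.5 (oral tablet):
  [0→1]: (0.0+570.9)/2 × 1 = 285.45
  [1→4]: (570.9+229.0)/2 × 3 = 1199.85
  [4→4.5]: (229.0+192.0)/2 × 0.5 = 105.25
  Sum = 1590.55 µg/L·h
Tail: C_last/k_e = 192.0/0.353 = 543.909
AUC_0→∞ (oral tablet) = 1590.55 + 543.909 = 2134.459 µg/L·h
F = (AUC_ev/D_ev)/(AUC_iv/D_iv) = (2134.459/100)/(4780/25) = 21.34459/191.2 = 0.1116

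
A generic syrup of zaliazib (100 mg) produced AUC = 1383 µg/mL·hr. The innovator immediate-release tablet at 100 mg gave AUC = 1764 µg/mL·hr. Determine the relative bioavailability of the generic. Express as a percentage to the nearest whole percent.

F_rel = 78%

F_rel = (AUC_test/D_test) / (AUC_ref/D_ref)
      = (1383/100) / (1764/100)
      = 13.83 / 17.64 = 0.7840 = 78.40%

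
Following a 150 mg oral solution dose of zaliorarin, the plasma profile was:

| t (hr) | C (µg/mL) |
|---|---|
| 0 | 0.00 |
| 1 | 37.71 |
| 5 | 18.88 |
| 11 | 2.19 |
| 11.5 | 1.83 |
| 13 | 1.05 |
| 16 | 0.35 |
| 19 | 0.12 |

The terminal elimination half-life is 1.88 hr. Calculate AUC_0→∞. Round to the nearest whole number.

Trapezoidal AUC_0→19:
  [0→1]: (0.00+37.71)/2 × 1 = 18.855
  [1→5]: (37.71+18.88)/2 × 4 = 113.18
  [5→11]: (18.88+2.19)/2 × 6 = 63.21
  [11→11.5]: (2.19+1.83)/2 × 0.5 = 1.005
  [11.5→13]: (1.83+1.05)/2 × 1.5 = 2.16
  [13→16]: (1.05+0.35)/2 × 3 = 2.1
  [16→19]: (0.35+0.12)/2 × 3 = 0.705
  Sum = 201.215 µg/mL·hr
k_e = ln2 / t½ = 0.693147 / 1.88 = 0.3687 hr^-1
Extrapolated tail: C_last / k_e = 0.12 / 0.3687 = 0.325
AUC_0→∞ = 201.215 + 0.325 = 201.54 µg/mL·hr

AUC = 202 µg/mL·hr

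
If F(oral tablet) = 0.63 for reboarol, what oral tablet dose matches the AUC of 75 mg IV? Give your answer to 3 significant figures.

D_oral = 119 mg

For equal systemic exposure: F × D_ev = D_iv
D_ev = D_iv / F = 75 / 0.63 = 119.048 mg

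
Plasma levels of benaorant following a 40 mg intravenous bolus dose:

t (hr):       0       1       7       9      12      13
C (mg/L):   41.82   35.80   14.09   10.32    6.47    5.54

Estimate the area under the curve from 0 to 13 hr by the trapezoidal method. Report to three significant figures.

Trapezoidal AUC_0→13:
  [0→1]: (41.82+35.80)/2 × 1 = 38.81
  [1→7]: (35.80+14.09)/2 × 6 = 149.67
  [7→9]: (14.09+10.32)/2 × 2 = 24.41
  [9→12]: (10.32+6.47)/2 × 3 = 25.185
  [12→13]: (6.47+5.54)/2 × 1 = 6.005
  Sum = 244.08 mg/L·hr

AUC = 244 mg/L·hr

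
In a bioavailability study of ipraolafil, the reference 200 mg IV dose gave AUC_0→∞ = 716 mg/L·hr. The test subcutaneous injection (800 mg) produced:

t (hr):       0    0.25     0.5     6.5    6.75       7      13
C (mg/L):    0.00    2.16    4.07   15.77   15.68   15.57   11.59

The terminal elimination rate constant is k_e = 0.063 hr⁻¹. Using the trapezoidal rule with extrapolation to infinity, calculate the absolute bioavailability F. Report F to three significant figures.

Trapezoidal AUC_0→13 (subcutaneous injection):
  [0→0.25]: (0.00+2.16)/2 × 0.25 = 0.27
  [0.25→0.5]: (2.16+4.07)/2 × 0.25 = 0.77875
  [0.5→6.5]: (4.07+15.77)/2 × 6 = 59.52
  [6.5→6.75]: (15.77+15.68)/2 × 0.25 = 3.93125
  [6.75→7]: (15.68+15.57)/2 × 0.25 = 3.90625
  [7→13]: (15.57+11.59)/2 × 6 = 81.48
  Sum = 149.88625 mg/L·hr
Tail: C_last/k_e = 11.59/0.063 = 183.968
AUC_0→∞ (subcutaneous injection) = 149.88625 + 183.968 = 333.85425 mg/L·hr
F = (AUC_ev/D_ev)/(AUC_iv/D_iv) = (333.85425/800)/(716/200) = 0.417318/3.58 = 0.1166

F = 0.117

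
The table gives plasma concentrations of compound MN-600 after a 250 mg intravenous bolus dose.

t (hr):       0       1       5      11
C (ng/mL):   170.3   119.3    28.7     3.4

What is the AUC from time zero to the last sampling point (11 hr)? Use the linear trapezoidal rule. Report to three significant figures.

AUC = 537 ng/mL·hr

Trapezoidal AUC_0→11:
  [0→1]: (170.3+119.3)/2 × 1 = 144.8
  [1→5]: (119.3+28.7)/2 × 4 = 296.0
  [5→11]: (28.7+3.4)/2 × 6 = 96.3
  Sum = 537.1 ng/mL·hr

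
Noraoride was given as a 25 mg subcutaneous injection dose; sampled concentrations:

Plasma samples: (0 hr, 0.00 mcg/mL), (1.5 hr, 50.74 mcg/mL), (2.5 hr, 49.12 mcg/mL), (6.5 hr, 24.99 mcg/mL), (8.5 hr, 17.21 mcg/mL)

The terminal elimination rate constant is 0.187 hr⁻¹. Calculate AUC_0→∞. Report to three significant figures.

Trapezoidal AUC_0→8.5:
  [0→1.5]: (0.00+50.74)/2 × 1.5 = 38.055
  [1.5→2.5]: (50.74+49.12)/2 × 1 = 49.93
  [2.5→6.5]: (49.12+24.99)/2 × 4 = 148.22
  [6.5→8.5]: (24.99+17.21)/2 × 2 = 42.2
  Sum = 278.405 mcg/mL·hr
Extrapolated tail: C_last / k_e = 17.21 / 0.187 = 92.032
AUC_0→∞ = 278.405 + 92.032 = 370.437 mcg/mL·hr

AUC = 370 mcg/mL·hr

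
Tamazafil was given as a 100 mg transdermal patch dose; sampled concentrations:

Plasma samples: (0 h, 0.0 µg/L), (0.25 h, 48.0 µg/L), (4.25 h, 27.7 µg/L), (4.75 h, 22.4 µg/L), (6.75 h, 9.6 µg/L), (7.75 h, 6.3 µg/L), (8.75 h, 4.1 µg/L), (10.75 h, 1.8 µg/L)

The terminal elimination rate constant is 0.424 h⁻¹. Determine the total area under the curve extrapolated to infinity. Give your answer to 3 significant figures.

AUC = 225 µg/L·h

Trapezoidal AUC_0→10.75:
  [0→0.25]: (0.0+48.0)/2 × 0.25 = 6.0
  [0.25→4.25]: (48.0+27.7)/2 × 4 = 151.4
  [4.25→4.75]: (27.7+22.4)/2 × 0.5 = 12.525
  [4.75→6.75]: (22.4+9.6)/2 × 2 = 32.0
  [6.75→7.75]: (9.6+6.3)/2 × 1 = 7.95
  [7.75→8.75]: (6.3+4.1)/2 × 1 = 5.2
  [8.75→10.75]: (4.1+1.8)/2 × 2 = 5.9
  Sum = 220.975 µg/L·h
Extrapolated tail: C_last / k_e = 1.8 / 0.424 = 4.245
AUC_0→∞ = 220.975 + 4.245 = 225.22 µg/L·h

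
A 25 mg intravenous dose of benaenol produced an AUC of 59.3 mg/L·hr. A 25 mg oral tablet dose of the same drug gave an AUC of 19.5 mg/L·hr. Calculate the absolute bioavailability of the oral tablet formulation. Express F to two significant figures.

F = (AUC_ev / D_ev) / (AUC_iv / D_iv)
  = (19.5/25) / (59.3/25)
  = 0.78 / 2.372 = 0.3288

F = 0.33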